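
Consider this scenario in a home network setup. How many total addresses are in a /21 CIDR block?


Given: CIDR prefix /21
Host bits = 32 - 21 = 11
Total addresses = 2^11 = 2048

2048


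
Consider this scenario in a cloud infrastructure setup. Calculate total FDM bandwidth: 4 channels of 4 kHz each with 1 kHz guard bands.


Given: 4 channels, 4 kHz each, guard = 1 kHz
Channel bandwidth = 4 * 4 = 16 kHz
Guard bands = 3 gaps * 1 kHz = 3 kHz
Total = 16 + 3 = 19 kHz

19


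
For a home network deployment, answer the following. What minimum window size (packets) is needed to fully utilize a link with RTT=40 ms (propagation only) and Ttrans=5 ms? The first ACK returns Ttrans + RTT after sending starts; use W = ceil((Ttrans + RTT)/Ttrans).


Given: Ttrans = 5 ms, RTT = 40 ms (= 2 * Tprop, Tprop = 20 ms)
Time until first ACK returns = Ttrans + RTT = 5 + 40 = 45 ms
Need W * Ttrans >= Ttrans + RTT  ->  W >= (Ttrans + RTT) / Ttrans
(Ttrans + RTT) / Ttrans = 45 / 5 = 9
W_min = ceil(9) = 9

9


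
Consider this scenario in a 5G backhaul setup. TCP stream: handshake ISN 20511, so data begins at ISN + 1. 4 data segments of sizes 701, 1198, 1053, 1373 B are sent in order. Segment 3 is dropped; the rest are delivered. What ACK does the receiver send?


SYN uses sequence number 20511; first data byte = ISN + 1 = 20512.
Segment 1: SEQ = 20512, len = 701 B, covers [20512, 21212]
Segment 2: SEQ = 21213, len = 1198 B, covers [21213, 22410]
Segment 3: SEQ = 22411, len = 1053 B, covers [22411, 23463] [LOST]
Segment 4: SEQ = 23464, len = 1373 B, covers [23464, 24836]
In-order data received: bytes [20512, 22410] (segments 1..2).
Segment 3 missing -> gap begins at byte 22411; later segments buffered out of order.
Cumulative ACK = next expected in-order byte = 20512 + 701 + 1198 = 22411

22411


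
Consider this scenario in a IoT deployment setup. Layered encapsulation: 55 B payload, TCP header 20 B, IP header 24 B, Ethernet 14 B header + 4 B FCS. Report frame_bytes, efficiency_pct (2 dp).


TCP segment = 55 + 20 = 75 B
IP packet = 75 + 24 = 99 B
Ethernet frame = 99 + 14 + 4 = 117 B
Efficiency = app / frame = 55 / 117 = 0.470085 = 47.0085% -> 47.01% (2 dp)

117, 47.01


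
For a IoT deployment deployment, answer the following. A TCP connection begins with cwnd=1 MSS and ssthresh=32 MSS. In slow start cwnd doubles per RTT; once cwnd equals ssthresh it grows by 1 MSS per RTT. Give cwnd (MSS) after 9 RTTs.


RTT 0: cwnd = 1 MSS (initial)
RTT 1: cwnd = 2 MSS (slow start, doubled)
RTT 2: cwnd = 4 MSS (slow start, doubled)
RTT 3: cwnd = 8 MSS (slow start, doubled)
RTT 4: cwnd = 16 MSS (slow start, doubled)
RTT 5: cwnd = 32 MSS (slow start, doubled)
RTT 6: cwnd = 33 MSS (congestion avoidance, +1)
RTT 7: cwnd = 34 MSS (congestion avoidance, +1)
RTT 8: cwnd = 35 MSS (congestion avoidance, +1)
RTT 9: cwnd = 36 MSS (congestion avoidance, +1)

36


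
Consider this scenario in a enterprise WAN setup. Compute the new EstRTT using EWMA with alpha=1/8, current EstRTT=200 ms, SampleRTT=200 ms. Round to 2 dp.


Given: EstRTT = 200 ms, SampleRTT = 200 ms, alpha = 1/8
New EstRTT = (1 - alpha) * EstRTT + alpha * SampleRTT
(7/8) * 200 = 175
(1/8) * 200 = 25
New EstRTT = 175 + 25 = 200 ms -> 200.00 ms (2 dp)

200.00


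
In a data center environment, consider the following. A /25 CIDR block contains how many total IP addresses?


Given: CIDR prefix /25
Host bits = 32 - 25 = 7
Total addresses = 2^7 = 128

128


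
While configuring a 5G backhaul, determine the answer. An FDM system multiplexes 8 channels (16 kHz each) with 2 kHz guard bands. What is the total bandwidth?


Given: 8 channels, 16 kHz each, guard = 2 kHz
Channel bandwidth = 8 * 16 = 128 kHz
Guard bands = 7 gaps * 2 kHz = 14 kHz
Total = 128 + 14 = 142 kHz

142


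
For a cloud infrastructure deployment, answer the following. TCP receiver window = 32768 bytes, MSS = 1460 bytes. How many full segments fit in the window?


Given: RWND = 32768 bytes, MSS = 1460 bytes
Full segments = floor(RWND / MSS)
Full segments = floor(32768 / 1460)
Full segments = floor(22.4438) = 22

22


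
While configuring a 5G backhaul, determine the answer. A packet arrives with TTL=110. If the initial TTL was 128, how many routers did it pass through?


Given: initial TTL = 128, received TTL = 110
Hops = initial TTL - received TTL
Hops = 128 - 110 = 18

18


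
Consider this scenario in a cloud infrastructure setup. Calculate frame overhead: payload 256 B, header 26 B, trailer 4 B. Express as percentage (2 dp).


Given: payload = 256 B, header = 26 B, trailer = 4 B
Overhead bytes = header + trailer = 26 + 4 = 30
Total frame = payload + overhead = 256 + 30 = 286
Overhead % = 30 / 286 * 100 = 10.4895% -> 10.49% (2 dp)

10.49


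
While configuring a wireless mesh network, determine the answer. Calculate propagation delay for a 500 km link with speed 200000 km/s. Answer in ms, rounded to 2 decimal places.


Given: distance = 500 km, speed = 200000 km/s
Delay = distance / speed = 500 / 200000 seconds
Delay in ms = 500 * 1000 / 200000
Delay = 2.5000 ms
Rounded to 2 dp = 2.50 ms

2.50


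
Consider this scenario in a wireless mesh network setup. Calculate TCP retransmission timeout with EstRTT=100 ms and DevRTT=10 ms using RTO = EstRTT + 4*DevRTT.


Given: EstRTT = 100 ms, DevRTT = 10 ms
Timeout = EstRTT + 4 * DevRTT
4 * DevRTT = 4 * 10 = 40
Timeout = 100 + 40 = 140 ms

140


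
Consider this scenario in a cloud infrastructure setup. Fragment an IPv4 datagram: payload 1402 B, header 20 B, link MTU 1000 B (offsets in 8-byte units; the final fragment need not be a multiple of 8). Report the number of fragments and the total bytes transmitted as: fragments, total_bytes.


Max data per non-final fragment = floor((MTU - header)/8)*8 = floor((1000 - 20)/8)*8 = floor(980/8)*8 = 976 B
Final fragment needs no 8-byte alignment: it can carry up to MTU - header = 980 B
Non-final fragments needed = ceil((payload - 980) / 976) = ceil(422/976) = ceil(0.4324) = 1
Number of fragments = 1 + 1 = 2
Fragment sizes (data): 1 * 976 B + 426 B (last, 426 <= 980 OK)
Total bytes sent = payload + n_frags * header = 1402 + 2*20 = 1402 + 40 = 1442 B

2, 1442


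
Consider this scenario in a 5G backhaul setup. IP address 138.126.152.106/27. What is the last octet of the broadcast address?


Given: IP = 138.126.152.106, prefix = /27
Host bits = 32 - 27 = 5
Network last octet = 106 AND mask = 96
Host part size = 2^5 - 1 = 31
Broadcast last octet = 96 OR 31 = 127

127


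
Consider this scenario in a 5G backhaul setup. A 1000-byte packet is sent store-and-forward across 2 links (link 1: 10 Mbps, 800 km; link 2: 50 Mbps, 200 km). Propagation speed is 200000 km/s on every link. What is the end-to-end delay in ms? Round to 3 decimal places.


Packet = 1000 bytes = 8000 bits. Store-and-forward: sum (t_trans + t_prop) per link.
Link 1: t_trans = 8000/(10*10^6) s = 0.8000 ms; t_prop = 800/200000 s = 4.0000 ms; subtotal = 4.8000 ms
Link 2: t_trans = 8000/(50*10^6) s = 0.1600 ms; t_prop = 200/200000 s = 1.0000 ms; subtotal = 1.1600 ms
End-to-end = 4.8000 + 1.1600 = 5.9600 ms -> 5.960 ms (3 dp)

5.960


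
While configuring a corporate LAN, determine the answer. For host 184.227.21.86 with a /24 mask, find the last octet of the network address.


Given: IP = 184.227.21.86, prefix = /24
Subnet mask = 255.255.255.0
Last octet of IP: 86
Last octet of mask: 0
Network last octet = 86 AND 0 = 0

0


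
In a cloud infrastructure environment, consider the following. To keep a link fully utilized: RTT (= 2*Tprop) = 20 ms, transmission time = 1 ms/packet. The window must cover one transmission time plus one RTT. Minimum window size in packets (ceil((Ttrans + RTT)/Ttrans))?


Given: Ttrans = 1 ms, RTT = 20 ms (= 2 * Tprop, Tprop = 10 ms)
Time until first ACK returns = Ttrans + RTT = 1 + 20 = 21 ms
Need W * Ttrans >= Ttrans + RTT  ->  W >= (Ttrans + RTT) / Ttrans
(Ttrans + RTT) / Ttrans = 21 / 1 = 21
W_min = ceil(21) = 21

21


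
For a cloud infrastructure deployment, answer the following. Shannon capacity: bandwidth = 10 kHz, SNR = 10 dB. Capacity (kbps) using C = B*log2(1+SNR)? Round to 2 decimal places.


Given: B = 10 kHz, SNR = 10 dB
SNR linear = 10^(10/10) = 10
1 + SNR = 11
log2(11) = 3.4594316186
C = 10 * 1000 * 3.4594316186 = 34594.3162 bps
C = 34.594316 kbps -> 34.59 kbps (2 dp)

34.59


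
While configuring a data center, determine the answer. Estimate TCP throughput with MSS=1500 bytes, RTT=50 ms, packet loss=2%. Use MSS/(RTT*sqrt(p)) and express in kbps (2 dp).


Given: MSS = 1500 bytes, RTT = 50 ms, loss = 2%
RTT in seconds = 50 / 1000 = 0.05
Loss rate = 2% = 0.02
sqrt(loss) = sqrt(0.02) = 0.141421356237
Throughput (bytes/s) = 1500 / (0.05 * 0.141421356237) = 212132.0344
Throughput (kbps) = 212132.0344 * 8 / 1000 = 1697.056275 -> 1697.06 kbps (2 dp)

1697.06


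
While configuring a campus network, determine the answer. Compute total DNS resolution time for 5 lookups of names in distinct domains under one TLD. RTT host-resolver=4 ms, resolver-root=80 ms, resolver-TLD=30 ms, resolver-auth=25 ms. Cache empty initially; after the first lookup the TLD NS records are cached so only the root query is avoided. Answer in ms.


Lookup 1 (cold cache): local + root + TLD + auth = 4 + 80 + 30 + 25 = 139 ms
Lookups 2..5 (TLD NS cached -> skip root; new domain -> still ask TLD and auth): local + TLD + auth = 4 + 30 + 25 = 59 ms each
Remaining 4 lookups: 4 * 59 = 236 ms
Total = 139 + 236 = 375 ms

375


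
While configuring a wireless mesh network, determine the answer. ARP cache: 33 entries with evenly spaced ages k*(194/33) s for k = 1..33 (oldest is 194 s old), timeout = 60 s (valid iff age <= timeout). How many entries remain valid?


Ages are k * 194/33 s for k = 1..33 (spacing = 5.8788 s).
Entry k is valid iff k * 194/33 <= 60 iff k <= 33 * 60 / 194 = 10.2062
n_valid = floor(10.2062) = 10
(n_stale = 33 - 10 = 23)

10


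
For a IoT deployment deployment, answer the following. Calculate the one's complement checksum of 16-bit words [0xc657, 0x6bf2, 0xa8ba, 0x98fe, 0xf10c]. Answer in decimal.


Given words: [0xc657, 0x6bf2, 0xa8ba, 0x98fe, 0xf10c]
Step 1: Sum all words
Raw sum = 50775 + 27634 + 43194 + 39166 + 61708 = 222477
Step 2: Fold carry: (25869 + 3) = 25872
One's complement = ~25872 & 0xFFFF = 39663

39663


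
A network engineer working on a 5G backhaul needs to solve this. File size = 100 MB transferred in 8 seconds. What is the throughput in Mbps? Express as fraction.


Given: file = 100 MB, time = 8 s
File in Mb = 100 * 8 = 800 Mb
Throughput = 800 / 8 Mbps
Throughput = 100 Mbps

100


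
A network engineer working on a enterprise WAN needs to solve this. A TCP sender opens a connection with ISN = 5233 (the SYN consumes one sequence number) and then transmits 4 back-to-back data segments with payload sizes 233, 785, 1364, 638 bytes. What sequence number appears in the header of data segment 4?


The SYN occupies sequence number ISN = 5233, so the first data byte is ISN + 1 = 5234.
SEQ of data segment i = (ISN + 1) + sum of payload sizes of segments 1..i-1.
Segment 1: SEQ = 5234, payload = 233 bytes
Segment 2: SEQ = 5467, payload = 785 bytes
Segment 3: SEQ = 6252, payload = 1364 bytes
Segment 4: SEQ = 7616, payload = 638 bytes
SEQ of segment 4 = 5234 + 233 + 785 + 1364 = 7616

7616


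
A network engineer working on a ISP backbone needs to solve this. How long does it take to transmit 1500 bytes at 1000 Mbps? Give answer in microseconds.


Given: packet = 1500 bytes, bandwidth = 1000 Mbps
Packet in bits = 1500 * 8 = 12000 bits
Bandwidth = 1000 * 10^6 = 1000000000 bps
Time = 12000 / 1000000000 seconds
Time in us = 12000 * 10^6 / 1000000000 = 12

12


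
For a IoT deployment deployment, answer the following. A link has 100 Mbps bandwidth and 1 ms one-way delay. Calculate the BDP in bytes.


Given: bandwidth = 100 Mbps, delay = 1 ms
BDP in bits = 100 * 10^6 * 1 / 1000
BDP in bits = 100000
BDP in bytes = 100000 / 8 = 12500

12500


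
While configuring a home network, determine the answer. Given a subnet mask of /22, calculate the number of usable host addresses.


Given: subnet mask /22
Host bits = 32 - 22 = 10
Total addresses = 2^10 = 1024
Usable hosts = 1024 - 2 (network + broadcast) = 1022

1022


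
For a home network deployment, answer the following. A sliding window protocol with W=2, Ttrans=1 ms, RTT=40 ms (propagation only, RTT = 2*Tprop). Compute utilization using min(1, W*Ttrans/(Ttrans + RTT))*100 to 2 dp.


Given: W = 2, Ttrans = 1 ms, RTT = 40 ms (= 2 * Tprop, Tprop = 20 ms)
Cycle time = Ttrans + RTT = 1 + 40 = 41 ms (first packet sent until its ACK returns)
W * Ttrans = 2 * 1 = 2 ms of sending per cycle
W * Ttrans / (Ttrans + RTT) = 2 / 41 = 0.048780
U = min(1, 0.048780) = 0.048780
U% = 4.88%

4.88


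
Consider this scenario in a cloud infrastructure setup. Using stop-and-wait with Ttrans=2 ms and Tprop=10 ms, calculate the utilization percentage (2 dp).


Given: Ttrans = 2 ms, Tprop = 10 ms
RTT = 2 * Tprop = 2 * 10 = 20 ms
U = Ttrans / (Ttrans + RTT)
U = 2 / (2 + 20)
U = 2 / 22 = 0.090909
U% = 9.09%

9.09


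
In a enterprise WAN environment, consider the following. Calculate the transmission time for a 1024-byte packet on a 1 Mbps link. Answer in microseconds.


Given: packet = 1024 bytes, bandwidth = 1 Mbps
Packet in bits = 1024 * 8 = 8192 bits
Bandwidth = 1 * 10^6 = 1000000 bps
Time = 8192 / 1000000 seconds
Time in us = 8192 * 10^6 / 1000000 = 8192

8192


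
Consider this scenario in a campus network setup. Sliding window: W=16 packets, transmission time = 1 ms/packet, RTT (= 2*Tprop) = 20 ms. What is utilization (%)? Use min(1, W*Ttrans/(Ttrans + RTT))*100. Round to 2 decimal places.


Given: W = 16, Ttrans = 1 ms, RTT = 20 ms (= 2 * Tprop, Tprop = 10 ms)
Cycle time = Ttrans + RTT = 1 + 20 = 21 ms (first packet sent until its ACK returns)
W * Ttrans = 16 * 1 = 16 ms of sending per cycle
W * Ttrans / (Ttrans + RTT) = 16 / 21 = 0.761905
U = min(1, 0.761905) = 0.761905
U% = 76.19%

76.19


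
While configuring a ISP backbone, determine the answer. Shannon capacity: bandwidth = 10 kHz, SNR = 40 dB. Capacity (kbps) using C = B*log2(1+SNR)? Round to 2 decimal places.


Given: B = 10 kHz, SNR = 40 dB
SNR linear = 10^(40/10) = 10000
1 + SNR = 10001
log2(10001) = 13.2878566418
C = 10 * 1000 * 13.2878566418 = 132878.5664 bps
C = 132.878566 kbps -> 132.88 kbps (2 dp)

132.88


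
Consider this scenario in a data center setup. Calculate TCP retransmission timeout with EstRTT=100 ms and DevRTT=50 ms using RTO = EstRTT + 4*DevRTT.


Given: EstRTT = 100 ms, DevRTT = 50 ms
Timeout = EstRTT + 4 * DevRTT
4 * DevRTT = 4 * 50 = 200
Timeout = 100 + 200 = 300 ms

300


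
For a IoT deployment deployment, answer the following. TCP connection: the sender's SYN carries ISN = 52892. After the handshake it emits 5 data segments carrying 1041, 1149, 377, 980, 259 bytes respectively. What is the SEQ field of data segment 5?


The SYN occupies sequence number ISN = 52892, so the first data byte is ISN + 1 = 52893.
SEQ of data segment i = (ISN + 1) + sum of payload sizes of segments 1..i-1.
Segment 1: SEQ = 52893, payload = 1041 bytes
Segment 2: SEQ = 53934, payload = 1149 bytes
Segment 3: SEQ = 55083, payload = 377 bytes
Segment 4: SEQ = 55460, payload = 980 bytes
Segment 5: SEQ = 56440, payload = 259 bytes
SEQ of segment 5 = 52893 + 1041 + 1149 + 377 + 980 = 56440

56440


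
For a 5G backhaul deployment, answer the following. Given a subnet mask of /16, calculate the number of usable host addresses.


Given: subnet mask /16
Host bits = 32 - 16 = 16
Total addresses = 2^16 = 65536
Usable hosts = 65536 - 2 (network + broadcast) = 65534

65534


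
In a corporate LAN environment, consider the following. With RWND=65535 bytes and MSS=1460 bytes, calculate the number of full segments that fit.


Given: RWND = 65535 bytes, MSS = 1460 bytes
Full segments = floor(RWND / MSS)
Full segments = floor(65535 / 1460)
Full segments = floor(44.887) = 44

44


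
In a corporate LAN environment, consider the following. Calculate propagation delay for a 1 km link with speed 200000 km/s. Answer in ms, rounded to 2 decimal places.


Given: distance = 1 km, speed = 200000 km/s
Delay = distance / speed = 1 / 200000 seconds
Delay in ms = 1 * 1000 / 200000
Delay = 0.0050 ms
Rounded to 2 dp = 0.01 ms

0.01


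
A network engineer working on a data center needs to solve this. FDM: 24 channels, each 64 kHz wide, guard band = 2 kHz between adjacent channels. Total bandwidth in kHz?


Given: 24 channels, 64 kHz each, guard = 2 kHz
Channel bandwidth = 24 * 64 = 1536 kHz
Guard bands = 23 gaps * 2 kHz = 46 kHz
Total = 1536 + 46 = 1582 kHz

1582


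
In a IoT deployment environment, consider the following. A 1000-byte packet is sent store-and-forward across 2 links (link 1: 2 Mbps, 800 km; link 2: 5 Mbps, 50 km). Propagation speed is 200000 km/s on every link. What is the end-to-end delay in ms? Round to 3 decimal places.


Packet = 1000 bytes = 8000 bits. Store-and-forward: sum (t_trans + t_prop) per link.
Link 1: t_trans = 8000/(2*10^6) s = 4.0000 ms; t_prop = 800/200000 s = 4.0000 ms; subtotal = 8.0000 ms
Link 2: t_trans = 8000/(5*10^6) s = 1.6000 ms; t_prop = 50/200000 s = 0.2500 ms; subtotal = 1.8500 ms
End-to-end = 8.0000 + 1.8500 = 9.8500 ms -> 9.850 ms (3 dp)

9.850


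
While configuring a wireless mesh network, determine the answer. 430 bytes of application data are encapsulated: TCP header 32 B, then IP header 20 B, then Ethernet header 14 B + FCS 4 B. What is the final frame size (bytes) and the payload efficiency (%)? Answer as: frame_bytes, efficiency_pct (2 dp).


TCP segment = 430 + 32 = 462 B
IP packet = 462 + 20 = 482 B
Ethernet frame = 482 + 14 + 4 = 500 B
Efficiency = app / frame = 430 / 500 = 0.860000 = 86.0000% -> 86.00% (2 dp)

500, 86.00


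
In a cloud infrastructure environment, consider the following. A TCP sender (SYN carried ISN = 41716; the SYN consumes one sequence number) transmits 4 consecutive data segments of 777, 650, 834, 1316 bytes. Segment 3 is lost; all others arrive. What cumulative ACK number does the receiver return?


SYN uses sequence number 41716; first data byte = ISN + 1 = 41717.
Segment 1: SEQ = 41717, len = 777 B, covers [41717, 42493]
Segment 2: SEQ = 42494, len = 650 B, covers [42494, 43143]
Segment 3: SEQ = 43144, len = 834 B, covers [43144, 43977] [LOST]
Segment 4: SEQ = 43978, len = 1316 B, covers [43978, 45293]
In-order data received: bytes [41717, 43143] (segments 1..2).
Segment 3 missing -> gap begins at byte 43144; later segments buffered out of order.
Cumulative ACK = next expected in-order byte = 41717 + 777 + 650 = 43144

43144


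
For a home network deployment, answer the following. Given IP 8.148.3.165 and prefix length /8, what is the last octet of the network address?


Given: IP = 8.148.3.165, prefix = /8
Subnet mask = 255.0.0.0
Last octet of IP: 165
Last octet of mask: 0
Network last octet = 165 AND 0 = 0

0


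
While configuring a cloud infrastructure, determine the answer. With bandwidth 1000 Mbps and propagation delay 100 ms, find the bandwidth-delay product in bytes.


Given: bandwidth = 1000 Mbps, delay = 100 ms
BDP in bits = 1000 * 10^6 * 100 / 1000
BDP in bits = 100000000
BDP in bytes = 100000000 / 8 = 12500000

12500000


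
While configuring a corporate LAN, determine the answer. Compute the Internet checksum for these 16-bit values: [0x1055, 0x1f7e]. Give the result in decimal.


Given words: [0x1055, 0x1f7e]
Step 1: Sum all words
Raw sum = 4181 + 8062 = 12243
One's complement = ~12243 & 0xFFFF = 53292

53292


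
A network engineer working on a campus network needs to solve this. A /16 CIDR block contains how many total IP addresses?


Given: CIDR prefix /16
Host bits = 32 - 16 = 16
Total addresses = 2^16 = 65536

65536


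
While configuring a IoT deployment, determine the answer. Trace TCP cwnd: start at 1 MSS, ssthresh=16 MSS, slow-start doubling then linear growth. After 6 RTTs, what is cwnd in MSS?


RTT 0: cwnd = 1 MSS (initial)
RTT 1: cwnd = 2 MSS (slow start, doubled)
RTT 2: cwnd = 4 MSS (slow start, doubled)
RTT 3: cwnd = 8 MSS (slow start, doubled)
RTT 4: cwnd = 16 MSS (slow start, doubled)
RTT 5: cwnd = 17 MSS (congestion avoidance, +1)
RTT 6: cwnd = 18 MSS (congestion avoidance, +1)

18


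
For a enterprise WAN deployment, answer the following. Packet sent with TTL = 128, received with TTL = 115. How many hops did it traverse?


Given: initial TTL = 128, received TTL = 115
Hops = initial TTL - received TTL
Hops = 128 - 115 = 13

13


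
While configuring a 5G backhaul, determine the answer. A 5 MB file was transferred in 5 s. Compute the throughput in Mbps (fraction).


Given: file = 5 MB, time = 5 s
File in Mb = 5 * 8 = 40 Mb
Throughput = 40 / 5 Mbps
Throughput = 8 Mbps

8


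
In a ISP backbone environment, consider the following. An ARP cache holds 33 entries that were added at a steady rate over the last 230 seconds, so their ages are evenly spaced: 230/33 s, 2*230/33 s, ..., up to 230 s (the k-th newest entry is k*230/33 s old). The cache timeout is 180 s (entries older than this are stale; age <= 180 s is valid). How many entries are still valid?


Ages are k * 230/33 s for k = 1..33 (spacing = 6.9697 s).
Entry k is valid iff k * 230/33 <= 180 iff k <= 33 * 180 / 230 = 25.8261
n_valid = floor(25.8261) = 25
(n_stale = 33 - 25 = 8)

25


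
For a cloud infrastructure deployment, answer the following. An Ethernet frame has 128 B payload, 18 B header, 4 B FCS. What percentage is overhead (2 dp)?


Given: payload = 128 B, header = 18 B, trailer = 4 B
Overhead bytes = header + trailer = 18 + 4 = 22
Total frame = payload + overhead = 128 + 22 = 150
Overhead % = 22 / 150 * 100 = 14.6667% -> 14.67% (2 dp)

14.67


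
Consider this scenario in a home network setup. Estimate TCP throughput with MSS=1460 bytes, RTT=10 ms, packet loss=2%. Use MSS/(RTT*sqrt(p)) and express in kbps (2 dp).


Given: MSS = 1460 bytes, RTT = 10 ms, loss = 2%
RTT in seconds = 10 / 1000 = 0.01
Loss rate = 2% = 0.02
sqrt(loss) = sqrt(0.02) = 0.141421356237
Throughput (bytes/s) = 1460 / (0.01 * 0.141421356237) = 1032375.9005
Throughput (kbps) = 1032375.9005 * 8 / 1000 = 8259.007204 -> 8259.01 kbps (2 dp)

8259.01


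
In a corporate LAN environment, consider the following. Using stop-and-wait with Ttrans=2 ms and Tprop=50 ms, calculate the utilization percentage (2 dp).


Given: Ttrans = 2 ms, Tprop = 50 ms
RTT = 2 * Tprop = 2 * 50 = 100 ms
U = Ttrans / (Ttrans + RTT)
U = 2 / (2 + 100)
U = 2 / 102 = 0.019608
U% = 1.96%

1.96


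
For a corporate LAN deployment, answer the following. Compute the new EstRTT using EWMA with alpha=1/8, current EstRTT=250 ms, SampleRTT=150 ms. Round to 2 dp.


Given: EstRTT = 250 ms, SampleRTT = 150 ms, alpha = 1/8
New EstRTT = (1 - alpha) * EstRTT + alpha * SampleRTT
(7/8) * 250 = 218.75
(1/8) * 150 = 18.75
New EstRTT = 218.75 + 18.75 = 237.5 ms -> 237.50 ms (2 dp)

237.50


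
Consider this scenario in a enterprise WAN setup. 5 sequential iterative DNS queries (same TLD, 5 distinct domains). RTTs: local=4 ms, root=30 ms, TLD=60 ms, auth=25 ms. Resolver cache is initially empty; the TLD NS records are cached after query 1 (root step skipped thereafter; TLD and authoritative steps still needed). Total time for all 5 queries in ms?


Lookup 1 (cold cache): local + root + TLD + auth = 4 + 30 + 60 + 25 = 119 ms
Lookups 2..5 (TLD NS cached -> skip root; new domain -> still ask TLD and auth): local + TLD + auth = 4 + 60 + 25 = 89 ms each
Remaining 4 lookups: 4 * 89 = 356 ms
Total = 119 + 356 = 475 ms

475


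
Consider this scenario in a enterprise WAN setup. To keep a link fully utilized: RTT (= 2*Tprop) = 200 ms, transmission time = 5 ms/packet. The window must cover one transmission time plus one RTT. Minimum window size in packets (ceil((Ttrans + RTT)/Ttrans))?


Given: Ttrans = 5 ms, RTT = 200 ms (= 2 * Tprop, Tprop = 100 ms)
Time until first ACK returns = Ttrans + RTT = 5 + 200 = 205 ms
Need W * Ttrans >= Ttrans + RTT  ->  W >= (Ttrans + RTT) / Ttrans
(Ttrans + RTT) / Ttrans = 205 / 5 = 41
W_min = ceil(41) = 41

41


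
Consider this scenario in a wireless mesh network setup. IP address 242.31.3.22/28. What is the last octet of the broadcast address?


Given: IP = 242.31.3.22, prefix = /28
Host bits = 32 - 28 = 4
Network last octet = 22 AND mask = 16
Host part size = 2^4 - 1 = 15
Broadcast last octet = 16 OR 15 = 31

31


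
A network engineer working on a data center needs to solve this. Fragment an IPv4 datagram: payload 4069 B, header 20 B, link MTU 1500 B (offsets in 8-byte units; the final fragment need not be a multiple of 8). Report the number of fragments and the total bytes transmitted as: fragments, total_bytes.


Max data per non-final fragment = floor((MTU - header)/8)*8 = floor((1500 - 20)/8)*8 = floor(1480/8)*8 = 1480 B
Final fragment needs no 8-byte alignment: it can carry up to MTU - header = 1480 B
Non-final fragments needed = ceil((payload - 1480) / 1480) = ceil(2589/1480) = ceil(1.7493) = 2
Number of fragments = 2 + 1 = 3
Fragment sizes (data): 2 * 1480 B + 1109 B (last, 1109 <= 1480 OK)
Total bytes sent = payload + n_frags * header = 4069 + 3*20 = 4069 + 60 = 4129 B

3, 4129


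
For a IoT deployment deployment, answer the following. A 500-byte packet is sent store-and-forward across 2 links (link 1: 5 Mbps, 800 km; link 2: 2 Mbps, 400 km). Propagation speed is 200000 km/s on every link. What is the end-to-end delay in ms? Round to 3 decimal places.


Packet = 500 bytes = 4000 bits. Store-and-forward: sum (t_trans + t_prop) per link.
Link 1: t_trans = 4000/(5*10^6) s = 0.8000 ms; t_prop = 800/200000 s = 4.0000 ms; subtotal = 4.8000 ms
Link 2: t_trans = 4000/(2*10^6) s = 2.0000 ms; t_prop = 400/200000 s = 2.0000 ms; subtotal = 4.0000 ms
End-to-end = 4.8000 + 4.0000 = 8.8000 ms -> 8.800 ms (3 dp)

8.800


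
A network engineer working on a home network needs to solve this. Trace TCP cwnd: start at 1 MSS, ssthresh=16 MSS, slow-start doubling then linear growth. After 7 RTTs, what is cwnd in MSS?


RTT 0: cwnd = 1 MSS (initial)
RTT 1: cwnd = 2 MSS (slow start, doubled)
RTT 2: cwnd = 4 MSS (slow start, doubled)
RTT 3: cwnd = 8 MSS (slow start, doubled)
RTT 4: cwnd = 16 MSS (slow start, doubled)
RTT 5: cwnd = 17 MSS (congestion avoidance, +1)
RTT 6: cwnd = 18 MSS (congestion avoidance, +1)
RTT 7: cwnd = 19 MSS (congestion avoidance, +1)

19


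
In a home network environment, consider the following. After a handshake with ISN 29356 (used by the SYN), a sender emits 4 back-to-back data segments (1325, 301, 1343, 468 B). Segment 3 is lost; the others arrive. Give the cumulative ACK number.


SYN uses sequence number 29356; first data byte = ISN + 1 = 29357.
Segment 1: SEQ = 29357, len = 1325 B, covers [29357, 30681]
Segment 2: SEQ = 30682, len = 301 B, covers [30682, 30982]
Segment 3: SEQ = 30983, len = 1343 B, covers [30983, 32325] [LOST]
Segment 4: SEQ = 32326, len = 468 B, covers [32326, 32793]
In-order data received: bytes [29357, 30982] (segments 1..2).
Segment 3 missing -> gap begins at byte 30983; later segments buffered out of order.
Cumulative ACK = next expected in-order byte = 29357 + 1325 + 301 = 30983

30983


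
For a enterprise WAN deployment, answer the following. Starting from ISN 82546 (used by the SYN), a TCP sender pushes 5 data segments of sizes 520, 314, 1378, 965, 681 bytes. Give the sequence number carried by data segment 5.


The SYN occupies sequence number ISN = 82546, so the first data byte is ISN + 1 = 82547.
SEQ of data segment i = (ISN + 1) + sum of payload sizes of segments 1..i-1.
Segment 1: SEQ = 82547, payload = 520 bytes
Segment 2: SEQ = 83067, payload = 314 bytes
Segment 3: SEQ = 83381, payload = 1378 bytes
Segment 4: SEQ = 84759, payload = 965 bytes
Segment 5: SEQ = 85724, payload = 681 bytes
SEQ of segment 5 = 82547 + 520 + 314 + 1378 + 965 = 85724

85724


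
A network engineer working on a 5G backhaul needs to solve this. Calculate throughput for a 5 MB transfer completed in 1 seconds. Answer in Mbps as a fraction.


Given: file = 5 MB, time = 1 s
File in Mb = 5 * 8 = 40 Mb
Throughput = 40 / 1 Mbps
Throughput = 40 Mbps

40


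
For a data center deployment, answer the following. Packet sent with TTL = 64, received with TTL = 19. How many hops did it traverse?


Given: initial TTL = 64, received TTL = 19
Hops = initial TTL - received TTL
Hops = 64 - 19 = 45

45


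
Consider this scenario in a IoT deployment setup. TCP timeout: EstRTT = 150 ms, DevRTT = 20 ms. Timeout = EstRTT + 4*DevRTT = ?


Given: EstRTT = 150 ms, DevRTT = 20 ms
Timeout = EstRTT + 4 * DevRTT
4 * DevRTT = 4 * 20 = 80
Timeout = 150 + 80 = 230 ms

230


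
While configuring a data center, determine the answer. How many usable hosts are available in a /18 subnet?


Given: subnet mask /18
Host bits = 32 - 18 = 14
Total addresses = 2^14 = 16384
Usable hosts = 16384 - 2 (network + broadcast) = 16382

16382


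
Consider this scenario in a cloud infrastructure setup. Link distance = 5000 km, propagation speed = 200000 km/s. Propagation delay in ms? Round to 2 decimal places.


Given: distance = 5000 km, speed = 200000 km/s
Delay = distance / speed = 5000 / 200000 seconds
Delay in ms = 5000 * 1000 / 200000
Delay = 25.0000 ms
Rounded to 2 dp = 25.00 ms

25.00


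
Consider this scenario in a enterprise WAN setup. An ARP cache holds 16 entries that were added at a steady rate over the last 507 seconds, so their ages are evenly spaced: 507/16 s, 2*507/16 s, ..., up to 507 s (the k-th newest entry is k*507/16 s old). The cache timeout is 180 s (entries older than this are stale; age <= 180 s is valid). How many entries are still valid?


Ages are k * 507/16 s for k = 1..16 (spacing = 31.6875 s).
Entry k is valid iff k * 507/16 <= 180 iff k <= 16 * 180 / 507 = 5.6805
n_valid = floor(5.6805) = 5
(n_stale = 16 - 5 = 11)

5


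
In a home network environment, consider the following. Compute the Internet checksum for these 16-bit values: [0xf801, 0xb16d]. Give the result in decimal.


Given words: [0xf801, 0xb16d]
Step 1: Sum all words
Raw sum = 63489 + 45421 = 108910
Step 2: Fold carry: (43374 + 1) = 43375
One's complement = ~43375 & 0xFFFF = 22160

22160


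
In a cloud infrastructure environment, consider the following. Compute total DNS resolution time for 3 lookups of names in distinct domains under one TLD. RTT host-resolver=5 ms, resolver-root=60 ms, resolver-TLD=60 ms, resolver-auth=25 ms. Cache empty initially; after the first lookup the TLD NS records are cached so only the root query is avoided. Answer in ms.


Lookup 1 (cold cache): local + root + TLD + auth = 5 + 60 + 60 + 25 = 150 ms
Lookups 2..3 (TLD NS cached -> skip root; new domain -> still ask TLD and auth): local + TLD + auth = 5 + 60 + 25 = 90 ms each
Remaining 2 lookups: 2 * 90 = 180 ms
Total = 150 + 180 = 330 ms

330


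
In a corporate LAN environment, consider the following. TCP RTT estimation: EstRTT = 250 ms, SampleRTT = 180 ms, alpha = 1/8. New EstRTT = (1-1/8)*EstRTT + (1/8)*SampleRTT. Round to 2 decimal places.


Given: EstRTT = 250 ms, SampleRTT = 180 ms, alpha = 1/8
New EstRTT = (1 - alpha) * EstRTT + alpha * SampleRTT
(7/8) * 250 = 218.75
(1/8) * 180 = 22.5
New EstRTT = 218.75 + 22.5 = 241.25 ms -> 241.25 ms (2 dp)

241.25


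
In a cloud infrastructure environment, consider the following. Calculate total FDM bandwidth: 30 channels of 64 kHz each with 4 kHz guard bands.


Given: 30 channels, 64 kHz each, guard = 4 kHz
Channel bandwidth = 30 * 64 = 1920 kHz
Guard bands = 29 gaps * 4 kHz = 116 kHz
Total = 1920 + 116 = 2036 kHz

2036


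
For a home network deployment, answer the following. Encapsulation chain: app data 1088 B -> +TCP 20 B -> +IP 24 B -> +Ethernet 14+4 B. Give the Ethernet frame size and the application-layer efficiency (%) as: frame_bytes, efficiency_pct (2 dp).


TCP segment = 1088 + 20 = 1108 B
IP packet = 1108 + 24 = 1132 B
Ethernet frame = 1132 + 14 + 4 = 1150 B
Efficiency = app / frame = 1088 / 1150 = 0.946087 = 94.6087% -> 94.61% (2 dp)

1150, 94.61


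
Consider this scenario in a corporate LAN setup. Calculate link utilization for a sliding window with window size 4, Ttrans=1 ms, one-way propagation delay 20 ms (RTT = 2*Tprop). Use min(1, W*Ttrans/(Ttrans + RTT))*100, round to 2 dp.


Given: W = 4, Ttrans = 1 ms, RTT = 40 ms (= 2 * Tprop, Tprop = 20 ms)
Cycle time = Ttrans + RTT = 1 + 40 = 41 ms (first packet sent until its ACK returns)
W * Ttrans = 4 * 1 = 4 ms of sending per cycle
W * Ttrans / (Ttrans + RTT) = 4 / 41 = 0.097561
U = min(1, 0.097561) = 0.097561
U% = 9.76%

9.76


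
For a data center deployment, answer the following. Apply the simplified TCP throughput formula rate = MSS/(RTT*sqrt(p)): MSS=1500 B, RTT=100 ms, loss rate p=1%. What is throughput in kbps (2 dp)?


Given: MSS = 1500 bytes, RTT = 100 ms, loss = 1%
RTT in seconds = 100 / 1000 = 0.1
Loss rate = 1% = 0.01
sqrt(loss) = sqrt(0.01) = 0.1
Throughput (bytes/s) = 1500 / (0.1 * 0.1) = 150000.0000
Throughput (kbps) = 150000.0000 * 8 / 1000 = 1200.000000 -> 1200.00 kbps (2 dp)

1200.00


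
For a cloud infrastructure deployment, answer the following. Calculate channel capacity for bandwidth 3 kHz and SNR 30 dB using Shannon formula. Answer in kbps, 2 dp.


Given: B = 3 kHz, SNR = 30 dB
SNR linear = 10^(30/10) = 1000
1 + SNR = 1001
log2(1001) = 9.9672262588
C = 3 * 1000 * 9.9672262588 = 29901.6788 bps
C = 29.901679 kbps -> 29.90 kbps (2 dp)

29.90


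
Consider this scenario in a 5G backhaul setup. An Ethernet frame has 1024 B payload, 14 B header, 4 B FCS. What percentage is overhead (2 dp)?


Given: payload = 1024 B, header = 14 B, trailer = 4 B
Overhead bytes = header + trailer = 14 + 4 = 18
Total frame = payload + overhead = 1024 + 18 = 1042
Overhead % = 18 / 1042 * 100 = 1.7274% -> 1.73% (2 dp)

1.73


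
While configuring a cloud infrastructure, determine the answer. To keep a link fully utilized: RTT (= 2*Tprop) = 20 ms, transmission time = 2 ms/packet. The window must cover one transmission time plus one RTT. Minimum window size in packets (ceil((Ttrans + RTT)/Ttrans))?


Given: Ttrans = 2 ms, RTT = 20 ms (= 2 * Tprop, Tprop = 10 ms)
Time until first ACK returns = Ttrans + RTT = 2 + 20 = 22 ms
Need W * Ttrans >= Ttrans + RTT  ->  W >= (Ttrans + RTT) / Ttrans
(Ttrans + RTT) / Ttrans = 22 / 2 = 11
W_min = ceil(11) = 11

11


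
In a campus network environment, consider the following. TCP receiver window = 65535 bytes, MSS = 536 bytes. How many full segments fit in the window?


Given: RWND = 65535 bytes, MSS = 536 bytes
Full segments = floor(RWND / MSS)
Full segments = floor(65535 / 536)
Full segments = floor(122.2668) = 122

122


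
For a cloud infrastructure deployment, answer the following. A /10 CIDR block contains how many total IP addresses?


Given: CIDR prefix /10
Host bits = 32 - 10 = 22
Total addresses = 2^22 = 4194304

4194304


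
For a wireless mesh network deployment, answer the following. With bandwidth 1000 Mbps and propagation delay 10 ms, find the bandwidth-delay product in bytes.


Given: bandwidth = 1000 Mbps, delay = 10 ms
BDP in bits = 1000 * 10^6 * 10 / 1000
BDP in bits = 10000000
BDP in bytes = 10000000 / 8 = 1250000

1250000


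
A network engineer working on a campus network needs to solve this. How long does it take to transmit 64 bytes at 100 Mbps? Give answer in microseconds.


Given: packet = 64 bytes, bandwidth = 100 Mbps
Packet in bits = 64 * 8 = 512 bits
Bandwidth = 100 * 10^6 = 100000000 bps
Time = 512 / 100000000 seconds
Time in us = 512 * 10^6 / 100000000 = 5.12

5.12


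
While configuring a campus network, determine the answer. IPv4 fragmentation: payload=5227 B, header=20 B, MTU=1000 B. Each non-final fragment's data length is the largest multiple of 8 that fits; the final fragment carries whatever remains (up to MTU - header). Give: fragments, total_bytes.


Max data per non-final fragment = floor((MTU - header)/8)*8 = floor((1000 - 20)/8)*8 = floor(980/8)*8 = 976 B
Final fragment needs no 8-byte alignment: it can carry up to MTU - header = 980 B
Non-final fragments needed = ceil((payload - 980) / 976) = ceil(4247/976) = ceil(4.3514) = 5
Number of fragments = 5 + 1 = 6
Fragment sizes (data): 5 * 976 B + 347 B (last, 347 <= 980 OK)
Total bytes sent = payload + n_frags * header = 5227 + 6*20 = 5227 + 120 = 5347 B

6, 5347


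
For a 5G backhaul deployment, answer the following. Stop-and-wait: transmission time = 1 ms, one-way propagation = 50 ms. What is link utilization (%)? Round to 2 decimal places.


Given: Ttrans = 1 ms, Tprop = 50 ms
RTT = 2 * Tprop = 2 * 50 = 100 ms
U = Ttrans / (Ttrans + RTT)
U = 1 / (1 + 100)
U = 1 / 101 = 0.009901
U% = 0.99%

0.99


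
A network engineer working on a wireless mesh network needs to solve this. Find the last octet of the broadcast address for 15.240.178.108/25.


Given: IP = 15.240.178.108, prefix = /25
Host bits = 32 - 25 = 7
Network last octet = 108 AND mask = 0
Host part size = 2^7 - 1 = 127
Broadcast last octet = 0 OR 127 = 127

127


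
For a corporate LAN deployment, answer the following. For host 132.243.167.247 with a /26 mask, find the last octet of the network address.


Given: IP = 132.243.167.247, prefix = /26
Subnet mask = 255.255.255.192
Last octet of IP: 247
Last octet of mask: 192
Network last octet = 247 AND 192 = 192

192


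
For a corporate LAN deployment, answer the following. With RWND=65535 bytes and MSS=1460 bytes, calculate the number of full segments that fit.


Given: RWND = 65535 bytes, MSS = 1460 bytes
Full segments = floor(RWND / MSS)
Full segments = floor(65535 / 1460)
Full segments = floor(44.887) = 44

44


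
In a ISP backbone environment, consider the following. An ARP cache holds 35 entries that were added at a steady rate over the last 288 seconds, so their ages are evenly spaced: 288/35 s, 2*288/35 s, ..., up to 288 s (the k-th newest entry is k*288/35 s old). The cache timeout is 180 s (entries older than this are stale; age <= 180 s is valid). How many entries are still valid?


Ages are k * 288/35 s for k = 1..35 (spacing = 8.2286 s).
Entry k is valid iff k * 288/35 <= 180 iff k <= 35 * 180 / 288 = 21.8750
n_valid = floor(21.8750) = 21
(n_stale = 35 - 21 = 14)

21


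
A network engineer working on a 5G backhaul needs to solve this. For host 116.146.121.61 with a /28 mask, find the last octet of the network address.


Given: IP = 116.146.121.61, prefix = /28
Subnet mask = 255.255.255.240
Last octet of IP: 61
Last octet of mask: 240
Network last octet = 61 AND 240 = 48

48


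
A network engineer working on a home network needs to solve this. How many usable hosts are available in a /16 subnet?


Given: subnet mask /16
Host bits = 32 - 16 = 16
Total addresses = 2^16 = 65536
Usable hosts = 65536 - 2 (network + broadcast) = 65534

65534


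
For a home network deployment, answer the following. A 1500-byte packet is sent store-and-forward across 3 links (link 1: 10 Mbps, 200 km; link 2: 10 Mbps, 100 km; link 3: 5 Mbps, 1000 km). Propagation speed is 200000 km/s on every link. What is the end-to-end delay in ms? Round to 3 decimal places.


Packet = 1500 bytes = 12000 bits. Store-and-forward: sum (t_trans + t_prop) per link.
Link 1: t_trans = 12000/(10*10^6) s = 1.2000 ms; t_prop = 200/200000 s = 1.0000 ms; subtotal = 2.2000 ms
Link 2: t_trans = 12000/(10*10^6) s = 1.2000 ms; t_prop = 100/200000 s = 0.5000 ms; subtotal = 1.7000 ms
Link 3: t_trans = 12000/(5*10^6) s = 2.4000 ms; t_prop = 1000/200000 s = 5.0000 ms; subtotal = 7.4000 ms
End-to-end = 2.2000 + 1.7000 + 7.4000 = 11.3000 ms -> 11.300 ms (3 dp)

11.300


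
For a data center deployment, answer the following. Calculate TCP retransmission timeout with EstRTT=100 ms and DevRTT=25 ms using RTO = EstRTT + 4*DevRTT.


Given: EstRTT = 100 ms, DevRTT = 25 ms
Timeout = EstRTT + 4 * DevRTT
4 * DevRTT = 4 * 25 = 100
Timeout = 100 + 100 = 200 ms

200


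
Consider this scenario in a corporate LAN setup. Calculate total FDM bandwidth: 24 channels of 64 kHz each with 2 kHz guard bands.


Given: 24 channels, 64 kHz each, guard = 2 kHz
Channel bandwidth = 24 * 64 = 1536 kHz
Guard bands = 23 gaps * 2 kHz = 46 kHz
Total = 1536 + 46 = 1582 kHz

1582
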